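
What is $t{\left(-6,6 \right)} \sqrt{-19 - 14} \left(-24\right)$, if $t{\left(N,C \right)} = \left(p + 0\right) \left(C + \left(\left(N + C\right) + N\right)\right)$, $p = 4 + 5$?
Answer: $0$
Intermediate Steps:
$p = 9$
$t{\left(N,C \right)} = 18 C + 18 N$ ($t{\left(N,C \right)} = \left(9 + 0\right) \left(C + \left(\left(N + C\right) + N\right)\right) = 9 \left(C + \left(\left(C + N\right) + N\right)\right) = 9 \left(C + \left(C + 2 N\right)\right) = 9 \left(2 C + 2 N\right) = 18 C + 18 N$)
$t{\left(-6,6 \right)} \sqrt{-19 - 14} \left(-24\right) = \left(18 \cdot 6 + 18 \left(-6\right)\right) \sqrt{-19 - 14} \left(-24\right) = \left(108 - 108\right) \sqrt{-33} \left(-24\right) = 0 i \sqrt{33} \left(-24\right) = 0 \left(-24\right) = 0$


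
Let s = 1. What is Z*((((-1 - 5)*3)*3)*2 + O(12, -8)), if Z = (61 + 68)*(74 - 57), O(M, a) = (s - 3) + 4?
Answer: -232458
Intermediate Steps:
O(M, a) = 2 (O(M, a) = (1 - 3) + 4 = -2 + 4 = 2)
Z = 2193 (Z = 129*17 = 2193)
Z*((((-1 - 5)*3)*3)*2 + O(12, -8)) = 2193*((((-1 - 5)*3)*3)*2 + 2) = 2193*((-6*3*3)*2 + 2) = 2193*(-18*3*2 + 2) = 2193*(-54*2 + 2) = 2193*(-108 + 2) = 2193*(-106) = -232458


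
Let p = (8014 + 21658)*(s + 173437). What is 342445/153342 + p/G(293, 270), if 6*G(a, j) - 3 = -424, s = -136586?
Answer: -1006024157099999/64556982 ≈ -1.5584e+7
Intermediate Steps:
G(a, j) = -421/6 (G(a, j) = ½ + (⅙)*(-424) = ½ - 212/3 = -421/6)
p = 1093442872 (p = (8014 + 21658)*(-136586 + 173437) = 29672*36851 = 1093442872)
342445/153342 + p/G(293, 270) = 342445/153342 + 1093442872/(-421/6) = 342445*(1/153342) + 1093442872*(-6/421) = 342445/153342 - 6560657232/421 = -1006024157099999/64556982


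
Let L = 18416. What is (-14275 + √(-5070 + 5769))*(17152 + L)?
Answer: -507733200 + 35568*√699 ≈ -5.0679e+8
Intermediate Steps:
(-14275 + √(-5070 + 5769))*(17152 + L) = (-14275 + √(-5070 + 5769))*(17152 + 18416) = (-14275 + √699)*35568 = -507733200 + 35568*√699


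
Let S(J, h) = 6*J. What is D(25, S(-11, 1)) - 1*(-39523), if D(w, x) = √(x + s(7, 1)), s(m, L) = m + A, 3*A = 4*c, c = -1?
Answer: 39523 + I*√543/3 ≈ 39523.0 + 7.7675*I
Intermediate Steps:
A = -4/3 (A = (4*(-1))/3 = (⅓)*(-4) = -4/3 ≈ -1.3333)
s(m, L) = -4/3 + m (s(m, L) = m - 4/3 = -4/3 + m)
D(w, x) = √(17/3 + x) (D(w, x) = √(x + (-4/3 + 7)) = √(x + 17/3) = √(17/3 + x))
D(25, S(-11, 1)) - 1*(-39523) = √(51 + 9*(6*(-11)))/3 - 1*(-39523) = √(51 + 9*(-66))/3 + 39523 = √(51 - 594)/3 + 39523 = √(-543)/3 + 39523 = (I*√543)/3 + 39523 = I*√543/3 + 39523 = 39523 + I*√543/3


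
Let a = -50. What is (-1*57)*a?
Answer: 2850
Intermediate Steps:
(-1*57)*a = -1*57*(-50) = -57*(-50) = 2850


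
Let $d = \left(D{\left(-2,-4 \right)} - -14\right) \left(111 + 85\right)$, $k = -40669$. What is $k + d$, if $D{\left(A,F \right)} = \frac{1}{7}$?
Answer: $-37897$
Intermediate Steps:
$D{\left(A,F \right)} = \frac{1}{7}$
$d = 2772$ ($d = \left(\frac{1}{7} - -14\right) \left(111 + 85\right) = \left(\frac{1}{7} + 14\right) 196 = \frac{99}{7} \cdot 196 = 2772$)
$k + d = -40669 + 2772 = -37897$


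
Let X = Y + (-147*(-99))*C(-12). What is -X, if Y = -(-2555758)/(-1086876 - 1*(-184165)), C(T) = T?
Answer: 157648393954/902711 ≈ 1.7464e+5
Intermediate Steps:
Y = -2555758/902711 (Y = -(-2555758)/(-1086876 + 184165) = -(-2555758)/(-902711) = -(-2555758)*(-1)/902711 = -1*2555758/902711 = -2555758/902711 ≈ -2.8312)
X = -157648393954/902711 (X = -2555758/902711 - 147*(-99)*(-12) = -2555758/902711 + 14553*(-12) = -2555758/902711 - 174636 = -157648393954/902711 ≈ -1.7464e+5)
-X = -1*(-157648393954/902711) = 157648393954/902711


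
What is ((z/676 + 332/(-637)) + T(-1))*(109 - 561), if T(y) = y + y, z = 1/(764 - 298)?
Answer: 4397569359/3858946 ≈ 1139.6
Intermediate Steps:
z = 1/466 ≈ 0.0021459
T(y) = 2*y
((z/676 + 332/(-637)) + T(-1))*(109 - 561) = (((1/466)/676 + 332/(-637)) + 2*(-1))*(109 - 561) = (((1/466)*(1/676) + 332*(-1/637)) - 2)*(-452) = ((1/315016 - 332/637) - 2)*(-452) = (-8044975/15435784 - 2)*(-452) = -38916543/15435784*(-452) = 4397569359/3858946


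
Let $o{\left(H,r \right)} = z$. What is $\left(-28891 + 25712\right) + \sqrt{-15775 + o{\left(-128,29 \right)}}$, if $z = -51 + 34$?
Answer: $-3179 + 4 i \sqrt{987} \approx -3179.0 + 125.67 i$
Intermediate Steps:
$z = -17$
$o{\left(H,r \right)} = -17$
$\left(-28891 + 25712\right) + \sqrt{-15775 + o{\left(-128,29 \right)}} = \left(-28891 + 25712\right) + \sqrt{-15775 - 17} = -3179 + \sqrt{-15792} = -3179 + 4 i \sqrt{987}$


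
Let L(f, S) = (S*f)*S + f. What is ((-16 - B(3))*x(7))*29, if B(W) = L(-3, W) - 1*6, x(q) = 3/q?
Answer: 1740/7 ≈ 248.57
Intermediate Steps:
L(f, S) = f + f*S**2 (L(f, S) = f*S**2 + f = f + f*S**2)
B(W) = -9 - 3*W**2 (B(W) = -3*(1 + W**2) - 1*6 = (-3 - 3*W**2) - 6 = -9 - 3*W**2)
((-16 - B(3))*x(7))*29 = ((-16 - (-9 - 3*3**2))*(3/7))*29 = ((-16 - (-9 - 3*9))*(3*(1/7)))*29 = ((-16 - (-9 - 27))*(3/7))*29 = ((-16 - 1*(-36))*(3/7))*29 = ((-16 + 36)*(3/7))*29 = (20*(3/7))*29 = (60/7)*29 = 1740/7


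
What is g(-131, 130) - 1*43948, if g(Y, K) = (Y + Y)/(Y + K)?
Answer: -43686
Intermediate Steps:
g(Y, K) = 2*Y/(K + Y) (g(Y, K) = (2*Y)/(K + Y) = 2*Y/(K + Y))
g(-131, 130) - 1*43948 = 2*(-131)/(130 - 131) - 1*43948 = 2*(-131)/(-1) - 43948 = 2*(-131)*(-1) - 43948 = 262 - 43948 = -43686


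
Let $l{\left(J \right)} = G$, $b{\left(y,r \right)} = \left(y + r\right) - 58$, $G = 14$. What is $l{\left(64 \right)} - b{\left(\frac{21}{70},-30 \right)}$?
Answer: $\frac{1017}{10} \approx 101.7$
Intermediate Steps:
$b{\left(y,r \right)} = -58 + r + y$ ($b{\left(y,r \right)} = \left(r + y\right) - 58 = -58 + r + y$)
$l{\left(J \right)} = 14$
$l{\left(64 \right)} - b{\left(\frac{21}{70},-30 \right)} = 14 - \left(-58 - 30 + \frac{21}{70}\right) = 14 - \left(-58 - 30 + 21 \cdot \frac{1}{70}\right) = 14 - \left(-58 - 30 + \frac{3}{10}\right) = 14 - - \frac{877}{10} = 14 + \frac{877}{10} = \frac{1017}{10}$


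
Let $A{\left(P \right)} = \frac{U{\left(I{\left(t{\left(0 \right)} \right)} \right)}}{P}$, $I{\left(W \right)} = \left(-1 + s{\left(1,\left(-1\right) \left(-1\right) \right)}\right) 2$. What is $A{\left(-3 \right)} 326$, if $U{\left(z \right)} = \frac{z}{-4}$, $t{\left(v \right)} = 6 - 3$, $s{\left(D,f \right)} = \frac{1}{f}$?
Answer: $0$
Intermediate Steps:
$t{\left(v \right)} = 3$
$I{\left(W \right)} = 0$ ($I{\left(W \right)} = \left(-1 + \frac{1}{\left(-1\right) \left(-1\right)}\right) 2 = \left(-1 + 1^{-1}\right) 2 = \left(-1 + 1\right) 2 = 0 \cdot 2 = 0$)
$U{\left(z \right)} = - \frac{z}{4}$ ($U{\left(z \right)} = z \left(- \frac{1}{4}\right) = - \frac{z}{4}$)
$A{\left(P \right)} = 0$ ($A{\left(P \right)} = \frac{\left(- \frac{1}{4}\right) 0}{P} = \frac{0}{P} = 0$)
$A{\left(-3 \right)} 326 = 0 \cdot 326 = 0$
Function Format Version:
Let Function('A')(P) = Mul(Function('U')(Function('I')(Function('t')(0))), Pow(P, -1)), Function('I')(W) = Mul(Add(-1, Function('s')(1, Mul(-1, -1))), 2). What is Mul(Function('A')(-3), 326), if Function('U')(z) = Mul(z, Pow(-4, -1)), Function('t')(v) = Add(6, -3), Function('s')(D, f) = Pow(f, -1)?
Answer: 0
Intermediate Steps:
Function('t')(v) = 3
Function('I')(W) = 0 (Function('I')(W) = Mul(Add(-1, Pow(Mul(-1, -1), -1)), 2) = Mul(Add(-1, Pow(1, -1)), 2) = Mul(Add(-1, 1), 2) = Mul(0, 2) = 0)
Function('U')(z) = Mul(Rational(-1, 4), z) (Function('U')(z) = Mul(z, Rational(-1, 4)) = Mul(Rational(-1, 4), z))
Function('A')(P) = 0 (Function('A')(P) = Mul(Mul(Rational(-1, 4), 0), Pow(P, -1)) = Mul(0, Pow(P, -1)) = 0)
Mul(Function('A')(-3), 326) = Mul(0, 326) = 0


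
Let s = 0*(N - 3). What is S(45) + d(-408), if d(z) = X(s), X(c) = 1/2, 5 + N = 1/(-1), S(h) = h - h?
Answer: ½ ≈ 0.50000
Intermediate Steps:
S(h) = 0
N = -6 (N = -5 + 1/(-1) = -5 - 1 = -6)
s = 0 (s = 0*(-6 - 3) = 0*(-9) = 0)
X(c) = ½
d(z) = ½
S(45) + d(-408) = 0 + ½ = ½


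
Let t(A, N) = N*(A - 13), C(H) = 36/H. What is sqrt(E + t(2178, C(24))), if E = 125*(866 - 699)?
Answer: sqrt(96490)/2 ≈ 155.31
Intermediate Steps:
t(A, N) = N*(-13 + A)
E = 20875 (E = 125*167 = 20875)
sqrt(E + t(2178, C(24))) = sqrt(20875 + (36/24)*(-13 + 2178)) = sqrt(20875 + (36*(1/24))*2165) = sqrt(20875 + (3/2)*2165) = sqrt(20875 + 6495/2) = sqrt(48245/2) = sqrt(96490)/2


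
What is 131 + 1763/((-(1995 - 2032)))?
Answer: 6610/37 ≈ 178.65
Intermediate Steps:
131 + 1763/((-(1995 - 2032))) = 131 + 1763/((-1*(-37))) = 131 + 1763/37 = 6610/37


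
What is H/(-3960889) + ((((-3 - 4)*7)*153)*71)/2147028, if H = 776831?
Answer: -1258735877137/2834713195964 ≈ -0.44404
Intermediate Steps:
H/(-3960889) + ((((-3 - 4)*7)*153)*71)/2147028 = 776831/(-3960889) + ((((-3 - 4)*7)*153)*71)/2147028 = 776831*(-1/3960889) + ((-7*7*153)*71)*(1/2147028) = -776831/3960889 + (-49*153*71)*(1/2147028) = -776831/3960889 - 7497*71*(1/2147028) = -776831/3960889 - 532287*1/2147028 = -776831/3960889 - 177429/715676 = -1258735877137/2834713195964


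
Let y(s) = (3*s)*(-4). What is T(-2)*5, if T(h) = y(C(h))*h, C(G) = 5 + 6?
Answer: 1320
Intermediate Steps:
C(G) = 11
y(s) = -12*s
T(h) = -132*h (T(h) = (-12*11)*h = -132*h)
T(-2)*5 = -132*(-2)*5 = 264*5 = 1320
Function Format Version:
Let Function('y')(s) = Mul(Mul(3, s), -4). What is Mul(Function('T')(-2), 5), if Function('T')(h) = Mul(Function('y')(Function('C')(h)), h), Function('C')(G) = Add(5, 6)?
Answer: 1320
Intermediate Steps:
Function('C')(G) = 11
Function('y')(s) = Mul(-12, s)
Function('T')(h) = Mul(-132, h) (Function('T')(h) = Mul(Mul(-12, 11), h) = Mul(-132, h))
Mul(Function('T')(-2), 5) = Mul(Mul(-132, -2), 5) = Mul(264, 5) = 1320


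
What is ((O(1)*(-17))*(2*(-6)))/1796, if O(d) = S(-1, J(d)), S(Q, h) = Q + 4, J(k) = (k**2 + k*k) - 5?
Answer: 153/449 ≈ 0.34076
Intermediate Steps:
J(k) = -5 + 2*k**2 (J(k) = (k**2 + k**2) - 5 = 2*k**2 - 5 = -5 + 2*k**2)
S(Q, h) = 4 + Q
O(d) = 3 (O(d) = 4 - 1 = 3)
((O(1)*(-17))*(2*(-6)))/1796 = ((3*(-17))*(2*(-6)))/1796 = -51*(-12)*(1/1796) = 612*(1/1796) = 153/449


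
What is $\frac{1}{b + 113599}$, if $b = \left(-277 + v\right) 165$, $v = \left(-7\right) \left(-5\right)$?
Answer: $\frac{1}{73669} \approx 1.3574 \cdot 10^{-5}$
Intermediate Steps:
$v = 35$
$b = -39930$ ($b = \left(-277 + 35\right) 165 = \left(-242\right) 165 = -39930$)
$\frac{1}{b + 113599} = \frac{1}{-39930 + 113599} = \frac{1}{73669}$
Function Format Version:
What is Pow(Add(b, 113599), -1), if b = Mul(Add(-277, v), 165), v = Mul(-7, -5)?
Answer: Rational(1, 73669) ≈ 1.3574e-5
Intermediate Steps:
v = 35
b = -39930 (b = Mul(Add(-277, 35), 165) = Mul(-242, 165) = -39930)
Pow(Add(b, 113599), -1) = Pow(Add(-39930, 113599), -1) = Pow(73669, -1) = Rational(1, 73669)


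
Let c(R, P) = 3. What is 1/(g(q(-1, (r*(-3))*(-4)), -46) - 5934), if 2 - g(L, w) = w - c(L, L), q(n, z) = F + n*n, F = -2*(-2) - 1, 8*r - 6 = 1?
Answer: -1/5883 ≈ -0.00016998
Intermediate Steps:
r = 7/8 (r = ¾ + (⅛)*1 = ¾ + ⅛ = 7/8 ≈ 0.87500)
F = 3 (F = 4 - 1 = 3)
q(n, z) = 3 + n² (q(n, z) = 3 + n*n = 3 + n²)
g(L, w) = 5 - w (g(L, w) = 2 - (w - 1*3) = 2 - (w - 3) = 2 - (-3 + w) = 2 + (3 - w) = 5 - w)
1/(g(q(-1, (r*(-3))*(-4)), -46) - 5934) = 1/((5 - 1*(-46)) - 5934) = 1/((5 + 46) - 5934) = 1/(51 - 5934) = 1/(-5883) = -1/5883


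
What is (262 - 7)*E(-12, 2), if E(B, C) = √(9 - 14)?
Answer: 255*I*√5 ≈ 570.2*I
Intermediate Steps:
E(B, C) = I*√5 (E(B, C) = √(-5) = I*√5)
(262 - 7)*E(-12, 2) = (262 - 7)*(I*√5) = 255*(I*√5) = 255*I*√5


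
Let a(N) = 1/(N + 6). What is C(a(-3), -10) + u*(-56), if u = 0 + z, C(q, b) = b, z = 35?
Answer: -1970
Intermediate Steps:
a(N) = 1/(6 + N)
u = 35 (u = 0 + 35 = 35)
C(a(-3), -10) + u*(-56) = -10 + 35*(-56) = -10 - 1960 = -1970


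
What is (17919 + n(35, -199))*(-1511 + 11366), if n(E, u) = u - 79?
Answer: 173852055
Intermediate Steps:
n(E, u) = -79 + u
(17919 + n(35, -199))*(-1511 + 11366) = (17919 + (-79 - 199))*(-1511 + 11366) = (17919 - 278)*9855 = 17641*9855 = 173852055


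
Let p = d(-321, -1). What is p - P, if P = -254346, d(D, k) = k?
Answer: 254345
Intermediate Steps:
p = -1
p - P = -1 - 1*(-254346) = -1 + 254346 = 254345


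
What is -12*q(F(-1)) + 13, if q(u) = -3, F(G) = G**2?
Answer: 49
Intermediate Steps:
-12*q(F(-1)) + 13 = -12*(-3) + 13 = 36 + 13 = 49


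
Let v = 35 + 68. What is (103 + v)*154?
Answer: 31724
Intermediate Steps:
v = 103
(103 + v)*154 = (103 + 103)*154 = 206*154 = 31724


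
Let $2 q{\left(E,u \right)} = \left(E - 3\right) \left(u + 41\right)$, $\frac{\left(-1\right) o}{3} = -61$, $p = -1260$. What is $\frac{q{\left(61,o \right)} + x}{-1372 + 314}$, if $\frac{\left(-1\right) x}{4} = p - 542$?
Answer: $- \frac{6852}{529} \approx -12.953$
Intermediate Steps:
$o = 183$ ($o = \left(-3\right) \left(-61\right) = 183$)
$x = 7208$ ($x = - 4 \left(-1260 - 542\right) = \left(-4\right) \left(-1802\right) = 7208$)
$q{\left(E,u \right)} = \frac{\left(-3 + E\right) \left(41 + u\right)}{2}$ ($q{\left(E,u \right)} = \frac{\left(E - 3\right) \left(u + 41\right)}{2} = \frac{\left(-3 + E\right) \left(41 + u\right)}{2}$)
$\frac{q{\left(61,o \right)} + x}{-1372 + 314} = \frac{\left(- \frac{123}{2} - \frac{549}{2} + \frac{41}{2} \cdot 61 + \frac{1}{2} \cdot 61 \cdot 183\right) + 7208}{-1372 + 314} = \frac{\left(- \frac{123}{2} - \frac{549}{2} + \frac{2501}{2} + \frac{11163}{2}\right) + 7208}{-1058} = \left(6496 + 7208\right) \left(- \frac{1}{1058}\right) = 13704 \left(- \frac{1}{1058}\right) = - \frac{6852}{529}$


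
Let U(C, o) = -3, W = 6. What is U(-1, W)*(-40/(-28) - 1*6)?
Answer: 96/7 ≈ 13.714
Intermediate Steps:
U(-1, W)*(-40/(-28) - 1*6) = -3*(-40/(-28) - 1*6) = -3*(-40*(-1/28) - 6) = -3*(10/7 - 6) = -3*(-32/7) = 96/7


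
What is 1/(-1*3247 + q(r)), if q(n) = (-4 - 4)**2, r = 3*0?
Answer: -1/3183 ≈ -0.00031417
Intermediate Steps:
r = 0
q(n) = 64 (q(n) = (-8)**2 = 64)
1/(-1*3247 + q(r)) = 1/(-1*3247 + 64) = 1/(-3247 + 64) = 1/(-3183) = -1/3183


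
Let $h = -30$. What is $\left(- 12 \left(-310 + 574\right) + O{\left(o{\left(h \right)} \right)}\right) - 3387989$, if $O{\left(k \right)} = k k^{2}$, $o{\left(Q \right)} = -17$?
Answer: $-3396070$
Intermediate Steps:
$O{\left(k \right)} = k^{3}$
$\left(- 12 \left(-310 + 574\right) + O{\left(o{\left(h \right)} \right)}\right) - 3387989 = \left(- 12 \left(-310 + 574\right) + \left(-17\right)^{3}\right) - 3387989 = \left(\left(-12\right) 264 - 4913\right) - 3387989 = \left(-3168 - 4913\right) - 3387989 = -8081 - 3387989 = -3396070$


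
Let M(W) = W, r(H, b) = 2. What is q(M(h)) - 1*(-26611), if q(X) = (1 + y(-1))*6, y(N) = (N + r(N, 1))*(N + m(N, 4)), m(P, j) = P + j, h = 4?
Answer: 26629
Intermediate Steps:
y(N) = (2 + N)*(4 + 2*N) (y(N) = (N + 2)*(N + (N + 4)) = (2 + N)*(N + (4 + N)) = (2 + N)*(4 + 2*N))
q(X) = 18 (q(X) = (1 + (8 + 2*(-1)² + 8*(-1)))*6 = (1 + (8 + 2*1 - 8))*6 = (1 + (8 + 2 - 8))*6 = (1 + 2)*6 = 3*6 = 18)
q(M(h)) - 1*(-26611) = 18 - 1*(-26611) = 18 + 26611 = 26629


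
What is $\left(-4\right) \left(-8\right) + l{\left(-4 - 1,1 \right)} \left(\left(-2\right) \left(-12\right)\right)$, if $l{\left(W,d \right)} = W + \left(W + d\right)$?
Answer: $-184$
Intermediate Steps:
$l{\left(W,d \right)} = d + 2 W$
$\left(-4\right) \left(-8\right) + l{\left(-4 - 1,1 \right)} \left(\left(-2\right) \left(-12\right)\right) = \left(-4\right) \left(-8\right) + \left(1 + 2 \left(-4 - 1\right)\right) \left(\left(-2\right) \left(-12\right)\right) = 32 + \left(1 + 2 \left(-4 - 1\right)\right) 24 = 32 + \left(1 + 2 \left(-5\right)\right) 24 = 32 + \left(1 - 10\right) 24 = 32 - 216 = -184$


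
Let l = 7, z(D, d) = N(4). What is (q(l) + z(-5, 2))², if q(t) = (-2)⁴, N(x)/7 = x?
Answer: 1936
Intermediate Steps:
N(x) = 7*x
z(D, d) = 28 (z(D, d) = 7*4 = 28)
q(t) = 16
(q(l) + z(-5, 2))² = (16 + 28)² = 44² = 1936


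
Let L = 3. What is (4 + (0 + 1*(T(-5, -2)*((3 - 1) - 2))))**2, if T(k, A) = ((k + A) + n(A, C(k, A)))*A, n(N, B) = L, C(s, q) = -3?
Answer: 16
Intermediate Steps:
n(N, B) = 3
T(k, A) = A*(3 + A + k) (T(k, A) = ((k + A) + 3)*A = ((A + k) + 3)*A = (3 + A + k)*A = A*(3 + A + k))
(4 + (0 + 1*(T(-5, -2)*((3 - 1) - 2))))**2 = (4 + (0 + 1*((-2*(3 - 2 - 5))*((3 - 1) - 2))))**2 = (4 + (0 + 1*((-2*(-4))*(2 - 2))))**2 = (4 + (0 + 1*(8*0)))**2 = (4 + (0 + 1*0))**2 = (4 + (0 + 0))**2 = (4 + 0)**2 = 4**2 = 16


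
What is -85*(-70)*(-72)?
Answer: -428400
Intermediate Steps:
-85*(-70)*(-72) = 5950*(-72) = -428400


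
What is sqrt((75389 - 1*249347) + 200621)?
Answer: sqrt(26663) ≈ 163.29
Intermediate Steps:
sqrt((75389 - 1*249347) + 200621) = sqrt((75389 - 249347) + 200621) = sqrt(-173958 + 200621) = sqrt(26663)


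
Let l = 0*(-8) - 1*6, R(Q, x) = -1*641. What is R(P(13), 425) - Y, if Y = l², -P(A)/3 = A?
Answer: -677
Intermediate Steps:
P(A) = -3*A
R(Q, x) = -641
l = -6 (l = 0 - 6 = -6)
Y = 36 (Y = (-6)² = 36)
R(P(13), 425) - Y = -641 - 1*36 = -641 - 36 = -677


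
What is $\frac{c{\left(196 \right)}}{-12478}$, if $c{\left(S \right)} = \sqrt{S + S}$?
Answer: $- \frac{7 \sqrt{2}}{6239} \approx -0.0015867$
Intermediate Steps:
$c{\left(S \right)} = \sqrt{2} \sqrt{S}$ ($c{\left(S \right)} = \sqrt{2 S} = \sqrt{2} \sqrt{S}$)
$\frac{c{\left(196 \right)}}{-12478} = \frac{\sqrt{2} \sqrt{196}}{-12478} = \sqrt{2} \cdot 14 \left(- \frac{1}{12478}\right) = 14 \sqrt{2} \left(- \frac{1}{12478}\right) = - \frac{7 \sqrt{2}}{6239}$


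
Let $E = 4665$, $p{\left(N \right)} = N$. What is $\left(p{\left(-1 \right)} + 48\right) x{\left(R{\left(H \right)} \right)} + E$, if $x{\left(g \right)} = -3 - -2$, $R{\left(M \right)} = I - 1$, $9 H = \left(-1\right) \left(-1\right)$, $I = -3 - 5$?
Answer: $4618$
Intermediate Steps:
$I = -8$
$H = \frac{1}{9}$ ($H = \frac{\left(-1\right) \left(-1\right)}{9} = \frac{1}{9} \cdot 1 = \frac{1}{9} \approx 0.11111$)
$R{\left(M \right)} = -9$ ($R{\left(M \right)} = -8 - 1 = -9$)
$x{\left(g \right)} = -1$ ($x{\left(g \right)} = -3 + 2 = -1$)
$\left(p{\left(-1 \right)} + 48\right) x{\left(R{\left(H \right)} \right)} + E = \left(-1 + 48\right) \left(-1\right) + 4665 = 47 \left(-1\right) + 4665 = -47 + 4665 = 4618$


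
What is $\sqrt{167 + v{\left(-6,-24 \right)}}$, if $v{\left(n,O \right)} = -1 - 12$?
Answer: $\sqrt{154} \approx 12.41$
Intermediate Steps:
$v{\left(n,O \right)} = -13$ ($v{\left(n,O \right)} = -1 - 12 = -13$)
$\sqrt{167 + v{\left(-6,-24 \right)}} = \sqrt{167 - 13} = \sqrt{154}$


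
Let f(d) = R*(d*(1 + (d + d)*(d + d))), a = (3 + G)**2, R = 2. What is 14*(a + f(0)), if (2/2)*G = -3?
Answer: 0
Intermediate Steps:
G = -3
a = 0 (a = (3 - 3)**2 = 0**2 = 0)
f(d) = 2*d*(1 + 4*d**2) (f(d) = 2*(d*(1 + (d + d)*(d + d))) = 2*(d*(1 + (2*d)*(2*d))) = 2*(d*(1 + 4*d**2)) = 2*d*(1 + 4*d**2))
14*(a + f(0)) = 14*(0 + (2*0 + 8*0**3)) = 14*(0 + (0 + 8*0)) = 14*(0 + (0 + 0)) = 14*(0 + 0) = 14*0 = 0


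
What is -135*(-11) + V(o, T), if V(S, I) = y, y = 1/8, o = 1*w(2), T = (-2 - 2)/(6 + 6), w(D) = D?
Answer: 11881/8 ≈ 1485.1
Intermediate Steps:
T = -⅓ (T = -4/12 = -4*1/12 = -⅓ ≈ -0.33333)
o = 2 (o = 1*2 = 2)
y = ⅛ ≈ 0.12500
V(S, I) = ⅛
-135*(-11) + V(o, T) = -135*(-11) + ⅛ = 1485 + ⅛ = 11881/8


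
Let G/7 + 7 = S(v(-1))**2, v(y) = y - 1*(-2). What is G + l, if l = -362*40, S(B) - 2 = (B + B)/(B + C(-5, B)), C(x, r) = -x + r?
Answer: -101447/7 ≈ -14492.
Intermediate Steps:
v(y) = 2 + y (v(y) = y + 2 = 2 + y)
C(x, r) = r - x
S(B) = 2 + 2*B/(5 + 2*B) (S(B) = 2 + (B + B)/(B + (B - 1*(-5))) = 2 + (2*B)/(B + (B + 5)) = 2 + (2*B)/(B + (5 + B)) = 2 + (2*B)/(5 + 2*B) = 2 + 2*B/(5 + 2*B))
l = -14480
G = -87/7 (G = -49 + 7*(2*(5 + 3*(2 - 1))/(5 + 2*(2 - 1)))**2 = -49 + 7*(2*(5 + 3*1)/(5 + 2*1))**2 = -49 + 7*(2*(5 + 3)/(5 + 2))**2 = -49 + 7*(2*8/7)**2 = -49 + 7*(2*(1/7)*8)**2 = -49 + 7*(16/7)**2 = -49 + 7*(256/49) = -49 + 256/7 = -87/7 ≈ -12.429)
G + l = -87/7 - 14480 = -101447/7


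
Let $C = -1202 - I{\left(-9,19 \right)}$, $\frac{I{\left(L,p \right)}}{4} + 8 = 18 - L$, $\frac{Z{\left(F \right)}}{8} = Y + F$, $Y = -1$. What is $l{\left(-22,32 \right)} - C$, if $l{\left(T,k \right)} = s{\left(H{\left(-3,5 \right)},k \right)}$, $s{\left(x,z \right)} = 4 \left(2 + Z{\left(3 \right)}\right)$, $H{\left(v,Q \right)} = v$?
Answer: $1350$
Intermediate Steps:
$Z{\left(F \right)} = -8 + 8 F$ ($Z{\left(F \right)} = 8 \left(-1 + F\right) = -8 + 8 F$)
$I{\left(L,p \right)} = 40 - 4 L$ ($I{\left(L,p \right)} = -32 + 4 \left(18 - L\right) = -32 - \left(-72 + 4 L\right) = 40 - 4 L$)
$s{\left(x,z \right)} = 72$ ($s{\left(x,z \right)} = 4 \left(2 + \left(-8 + 8 \cdot 3\right)\right) = 4 \left(2 + \left(-8 + 24\right)\right) = 4 \left(2 + 16\right) = 4 \cdot 18 = 72$)
$l{\left(T,k \right)} = 72$
$C = -1278$ ($C = -1202 - \left(40 - -36\right) = -1202 - \left(40 + 36\right) = -1202 - 76 = -1278$)
$l{\left(-22,32 \right)} - C = 72 - -1278 = 72 + 1278 = 1350$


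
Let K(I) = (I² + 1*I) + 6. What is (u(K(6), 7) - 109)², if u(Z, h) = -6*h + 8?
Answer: 20449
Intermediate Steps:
K(I) = 6 + I + I² (K(I) = (I² + I) + 6 = (I + I²) + 6 = 6 + I + I²)
u(Z, h) = 8 - 6*h
(u(K(6), 7) - 109)² = ((8 - 6*7) - 109)² = ((8 - 42) - 109)² = (-34 - 109)² = (-143)² = 20449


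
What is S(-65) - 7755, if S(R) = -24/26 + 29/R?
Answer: -504164/65 ≈ -7756.4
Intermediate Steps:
S(R) = -12/13 + 29/R (S(R) = -24*1/26 + 29/R = -12/13 + 29/R)
S(-65) - 7755 = (-12/13 + 29/(-65)) - 7755 = (-12/13 + 29*(-1/65)) - 7755 = (-12/13 - 29/65) - 7755 = -89/65 - 7755 = -504164/65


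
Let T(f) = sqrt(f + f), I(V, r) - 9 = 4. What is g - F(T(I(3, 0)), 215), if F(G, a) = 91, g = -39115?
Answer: -39206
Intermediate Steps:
I(V, r) = 13 (I(V, r) = 9 + 4 = 13)
T(f) = sqrt(2)*sqrt(f) (T(f) = sqrt(2*f) = sqrt(2)*sqrt(f))
g - F(T(I(3, 0)), 215) = -39115 - 1*91 = -39115 - 91 = -39206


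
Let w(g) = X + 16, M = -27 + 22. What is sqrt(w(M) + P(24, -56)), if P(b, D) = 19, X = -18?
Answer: sqrt(17) ≈ 4.1231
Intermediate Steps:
M = -5
w(g) = -2 (w(g) = -18 + 16 = -2)
sqrt(w(M) + P(24, -56)) = sqrt(-2 + 19) = sqrt(17)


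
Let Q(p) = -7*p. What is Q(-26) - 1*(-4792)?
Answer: 4974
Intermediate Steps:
Q(-26) - 1*(-4792) = -7*(-26) - 1*(-4792) = 182 + 4792 = 4974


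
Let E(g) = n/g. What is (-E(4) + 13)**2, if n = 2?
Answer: 625/4 ≈ 156.25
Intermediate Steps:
E(g) = 2/g
(-E(4) + 13)**2 = (-2/4 + 13)**2 = (-1*1/2 + 13)**2 = (-1/2 + 13)**2 = (25/2)**2 = 625/4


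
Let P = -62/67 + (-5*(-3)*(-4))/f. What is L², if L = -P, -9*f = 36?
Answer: 889249/4489 ≈ 198.10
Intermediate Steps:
f = -4 (f = -⅑*36 = -4)
P = 943/67 (P = -62/67 + (-5*(-3)*(-4))/(-4) = -62*1/67 + (15*(-4))*(-¼) = -62/67 - 60*(-¼) = -62/67 + 15 = 943/67 ≈ 14.075)
L = -943/67 (L = -1*943/67 = -943/67 ≈ -14.075)
L² = (-943/67)² = 889249/4489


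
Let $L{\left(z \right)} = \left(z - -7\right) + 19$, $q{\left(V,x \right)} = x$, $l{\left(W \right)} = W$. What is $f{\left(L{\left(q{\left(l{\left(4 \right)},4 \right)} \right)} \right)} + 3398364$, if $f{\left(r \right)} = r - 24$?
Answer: $3398370$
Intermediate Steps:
$L{\left(z \right)} = 26 + z$ ($L{\left(z \right)} = \left(z + 7\right) + 19 = \left(7 + z\right) + 19 = 26 + z$)
$f{\left(r \right)} = -24 + r$ ($f{\left(r \right)} = r - 24 = -24 + r$)
$f{\left(L{\left(q{\left(l{\left(4 \right)},4 \right)} \right)} \right)} + 3398364 = \left(-24 + \left(26 + 4\right)\right) + 3398364 = \left(-24 + 30\right) + 3398364 = 6 + 3398364 = 3398370$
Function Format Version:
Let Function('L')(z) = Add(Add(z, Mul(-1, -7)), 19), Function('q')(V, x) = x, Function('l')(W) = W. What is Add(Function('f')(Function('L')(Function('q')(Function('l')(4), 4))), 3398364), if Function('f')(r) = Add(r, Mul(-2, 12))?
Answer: 3398370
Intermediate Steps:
Function('L')(z) = Add(26, z) (Function('L')(z) = Add(Add(z, 7), 19) = Add(Add(7, z), 19) = Add(26, z))
Function('f')(r) = Add(-24, r) (Function('f')(r) = Add(r, -24) = Add(-24, r))
Add(Function('f')(Function('L')(Function('q')(Function('l')(4), 4))), 3398364) = Add(Add(-24, Add(26, 4)), 3398364) = Add(Add(-24, 30), 3398364) = Add(6, 3398364) = 3398370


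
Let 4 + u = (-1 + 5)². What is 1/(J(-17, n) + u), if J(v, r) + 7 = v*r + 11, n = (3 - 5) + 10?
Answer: -1/120 ≈ -0.0083333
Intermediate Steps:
n = 8 (n = -2 + 10 = 8)
J(v, r) = 4 + r*v (J(v, r) = -7 + (v*r + 11) = -7 + (r*v + 11) = -7 + (11 + r*v) = 4 + r*v)
u = 12 (u = -4 + (-1 + 5)² = -4 + 4² = -4 + 16 = 12)
1/(J(-17, n) + u) = 1/((4 + 8*(-17)) + 12) = 1/((4 - 136) + 12) = 1/(-132 + 12) = 1/(-120) = -1/120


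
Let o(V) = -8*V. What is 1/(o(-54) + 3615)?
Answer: 1/4047 ≈ 0.00024710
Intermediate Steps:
1/(o(-54) + 3615) = 1/(-8*(-54) + 3615) = 1/(432 + 3615) = 1/4047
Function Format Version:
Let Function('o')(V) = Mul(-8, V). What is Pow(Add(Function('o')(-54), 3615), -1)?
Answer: Rational(1, 4047) ≈ 0.00024710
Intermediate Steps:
Pow(Add(Function('o')(-54), 3615), -1) = Pow(Add(Mul(-8, -54), 3615), -1) = Pow(Add(432, 3615), -1) = Pow(4047, -1) = Rational(1, 4047)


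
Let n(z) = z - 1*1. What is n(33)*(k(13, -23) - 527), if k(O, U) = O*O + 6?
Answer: -11264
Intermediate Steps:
n(z) = -1 + z (n(z) = z - 1 = -1 + z)
k(O, U) = 6 + O**2 (k(O, U) = O**2 + 6 = 6 + O**2)
n(33)*(k(13, -23) - 527) = (-1 + 33)*((6 + 13**2) - 527) = 32*((6 + 169) - 527) = 32*(175 - 527) = 32*(-352) = -11264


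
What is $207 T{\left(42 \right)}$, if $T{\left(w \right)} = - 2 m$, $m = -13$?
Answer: $5382$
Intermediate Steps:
$T{\left(w \right)} = 26$ ($T{\left(w \right)} = \left(-2\right) \left(-13\right) = 26$)
$207 T{\left(42 \right)} = 207 \cdot 26 = 5382$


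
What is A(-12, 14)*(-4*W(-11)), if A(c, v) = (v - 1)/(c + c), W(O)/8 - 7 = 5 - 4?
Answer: 416/3 ≈ 138.67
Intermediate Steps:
W(O) = 64 (W(O) = 56 + 8*(5 - 4) = 56 + 8*1 = 56 + 8 = 64)
A(c, v) = (-1 + v)/(2*c) (A(c, v) = (-1 + v)/((2*c)) = (-1 + v)*(1/(2*c)) = (-1 + v)/(2*c))
A(-12, 14)*(-4*W(-11)) = ((½)*(-1 + 14)/(-12))*(-4*64) = ((½)*(-1/12)*13)*(-256) = -13/24*(-256) = 416/3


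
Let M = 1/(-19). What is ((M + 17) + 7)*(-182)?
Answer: -82810/19 ≈ -4358.4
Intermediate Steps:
M = -1/19 ≈ -0.052632
((M + 17) + 7)*(-182) = ((-1/19 + 17) + 7)*(-182) = (322/19 + 7)*(-182) = (455/19)*(-182) = -82810/19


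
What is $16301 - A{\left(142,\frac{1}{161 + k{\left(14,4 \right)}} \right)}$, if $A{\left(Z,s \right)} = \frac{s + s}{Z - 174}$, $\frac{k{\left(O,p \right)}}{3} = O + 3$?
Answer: $\frac{55292993}{3392} \approx 16301.0$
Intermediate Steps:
$k{\left(O,p \right)} = 9 + 3 O$ ($k{\left(O,p \right)} = 3 \left(O + 3\right) = 3 \left(3 + O\right) = 9 + 3 O$)
$A{\left(Z,s \right)} = \frac{2 s}{-174 + Z}$
$16301 - A{\left(142,\frac{1}{161 + k{\left(14,4 \right)}} \right)} = 16301 - \frac{2}{\left(161 + \left(9 + 3 \cdot 14\right)\right) \left(-174 + 142\right)} = 16301 - \frac{2}{\left(161 + \left(9 + 42\right)\right) \left(-32\right)} = 16301 - 2 \frac{1}{161 + 51} \left(- \frac{1}{32}\right) = 16301 - 2 \cdot \frac{1}{212} \left(- \frac{1}{32}\right) = 16301 - - \frac{1}{3392} = 16301 + \frac{1}{3392} = \frac{55292993}{3392}$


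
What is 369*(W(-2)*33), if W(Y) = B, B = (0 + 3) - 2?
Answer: 12177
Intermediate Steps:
B = 1 (B = 3 - 2 = 1)
W(Y) = 1
369*(W(-2)*33) = 369*(1*33) = 369*33 = 12177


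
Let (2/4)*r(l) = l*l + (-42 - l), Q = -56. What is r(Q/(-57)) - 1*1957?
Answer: -6631321/3249 ≈ -2041.0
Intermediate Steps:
r(l) = -84 - 2*l + 2*l**2 (r(l) = 2*(l*l + (-42 - l)) = 2*(l**2 + (-42 - l)) = 2*(-42 + l**2 - l) = -84 - 2*l + 2*l**2)
r(Q/(-57)) - 1*1957 = (-84 - (-112)/(-57) + 2*(-56/(-57))**2) - 1*1957 = (-84 - (-112)*(-1)/57 + 2*(-56*(-1/57))**2) - 1957 = (-84 - 2*56/57 + 2*(56/57)**2) - 1957 = (-84 - 112/57 + 2*(3136/3249)) - 1957 = (-84 - 112/57 + 6272/3249) - 1957 = -273028/3249 - 1957 = -6631321/3249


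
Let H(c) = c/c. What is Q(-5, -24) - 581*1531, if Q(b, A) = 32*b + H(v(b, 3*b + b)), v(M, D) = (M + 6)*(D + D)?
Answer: -889670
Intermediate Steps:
v(M, D) = 2*D*(6 + M) (v(M, D) = (6 + M)*(2*D) = 2*D*(6 + M))
H(c) = 1
Q(b, A) = 1 + 32*b (Q(b, A) = 32*b + 1 = 1 + 32*b)
Q(-5, -24) - 581*1531 = (1 + 32*(-5)) - 581*1531 = (1 - 160) - 889511 = -159 - 889511 = -889670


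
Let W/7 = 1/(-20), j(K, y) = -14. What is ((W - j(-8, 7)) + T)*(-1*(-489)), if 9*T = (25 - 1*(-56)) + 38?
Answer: 788431/60 ≈ 13141.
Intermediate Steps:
W = -7/20 (W = 7/(-20) = 7*(-1/20) = -7/20 ≈ -0.35000)
T = 119/9 (T = ((25 - 1*(-56)) + 38)/9 = ((25 + 56) + 38)/9 = (81 + 38)/9 = (1/9)*119 = 119/9 ≈ 13.222)
((W - j(-8, 7)) + T)*(-1*(-489)) = ((-7/20 - 1*(-14)) + 119/9)*(-1*(-489)) = ((-7/20 + 14) + 119/9)*489 = (273/20 + 119/9)*489 = (4837/180)*489 = 788431/60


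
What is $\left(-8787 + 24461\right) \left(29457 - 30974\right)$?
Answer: $-23777458$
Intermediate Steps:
$\left(-8787 + 24461\right) \left(29457 - 30974\right) = 15674 \left(-1517\right) = -23777458$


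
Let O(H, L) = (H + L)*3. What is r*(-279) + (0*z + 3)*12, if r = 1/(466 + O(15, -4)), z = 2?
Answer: 17685/499 ≈ 35.441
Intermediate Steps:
O(H, L) = 3*H + 3*L
r = 1/499 (r = 1/(466 + (3*15 + 3*(-4))) = 1/(466 + (45 - 12)) = 1/(466 + 33) = 1/499 ≈ 0.0020040)
r*(-279) + (0*z + 3)*12 = (1/499)*(-279) + (0*2 + 3)*12 = -279/499 + (0 + 3)*12 = -279/499 + 3*12 = -279/499 + 36 = 17685/499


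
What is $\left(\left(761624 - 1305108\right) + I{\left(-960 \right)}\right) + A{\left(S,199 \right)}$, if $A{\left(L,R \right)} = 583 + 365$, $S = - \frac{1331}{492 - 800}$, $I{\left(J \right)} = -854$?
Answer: $-543390$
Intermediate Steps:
$S = \frac{121}{28}$ ($S = - \frac{1331}{492 - 800} = - \frac{1331}{-308} = \left(-1331\right) \left(- \frac{1}{308}\right) = \frac{121}{28} \approx 4.3214$)
$A{\left(L,R \right)} = 948$
$\left(\left(761624 - 1305108\right) + I{\left(-960 \right)}\right) + A{\left(S,199 \right)} = \left(\left(761624 - 1305108\right) - 854\right) + 948 = \left(-543484 - 854\right) + 948 = -544338 + 948 = -543390$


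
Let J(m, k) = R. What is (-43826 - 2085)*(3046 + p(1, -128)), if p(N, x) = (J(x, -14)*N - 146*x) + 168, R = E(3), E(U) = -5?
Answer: -1005313167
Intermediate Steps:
R = -5
J(m, k) = -5
p(N, x) = 168 - 146*x - 5*N (p(N, x) = (-5*N - 146*x) + 168 = (-146*x - 5*N) + 168 = 168 - 146*x - 5*N)
(-43826 - 2085)*(3046 + p(1, -128)) = (-43826 - 2085)*(3046 + (168 - 146*(-128) - 5*1)) = -45911*(3046 + (168 + 18688 - 5)) = -45911*(3046 + 18851) = -45911*21897 = -1005313167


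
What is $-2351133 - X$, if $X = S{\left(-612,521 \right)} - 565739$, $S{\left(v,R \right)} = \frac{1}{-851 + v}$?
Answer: $- \frac{2612031421}{1463} \approx -1.7854 \cdot 10^{6}$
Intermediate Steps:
$X = - \frac{827676158}{1463}$ ($X = \frac{1}{-851 - 612} - 565739 = \frac{1}{-1463} - 565739 = - \frac{1}{1463} - 565739 = - \frac{827676158}{1463} \approx -5.6574 \cdot 10^{5}$)
$-2351133 - X = -2351133 - - \frac{827676158}{1463} = -2351133 + \frac{827676158}{1463} = - \frac{2612031421}{1463}$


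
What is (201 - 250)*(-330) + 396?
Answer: 16566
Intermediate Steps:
(201 - 250)*(-330) + 396 = -49*(-330) + 396 = 16170 + 396 = 16566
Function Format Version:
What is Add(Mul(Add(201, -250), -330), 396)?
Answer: 16566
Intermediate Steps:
Add(Mul(Add(201, -250), -330), 396) = Add(Mul(-49, -330), 396) = Add(16170, 396) = 16566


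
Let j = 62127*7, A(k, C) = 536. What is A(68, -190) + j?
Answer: 435425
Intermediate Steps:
j = 434889
A(68, -190) + j = 536 + 434889 = 435425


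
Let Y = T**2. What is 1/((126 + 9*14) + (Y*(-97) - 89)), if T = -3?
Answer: -1/710 ≈ -0.0014085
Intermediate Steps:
Y = 9 (Y = (-3)**2 = 9)
1/((126 + 9*14) + (Y*(-97) - 89)) = 1/((126 + 9*14) + (9*(-97) - 89)) = 1/((126 + 126) + (-873 - 89)) = 1/(252 - 962) = 1/(-710) = -1/710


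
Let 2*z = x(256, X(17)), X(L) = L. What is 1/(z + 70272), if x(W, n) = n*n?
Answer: 2/140833 ≈ 1.4201e-5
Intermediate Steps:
x(W, n) = n²
z = 289/2 (z = (½)*17² = (½)*289 = 289/2 ≈ 144.50)
1/(z + 70272) = 1/(289/2 + 70272) = 1/(140833/2) = 2/140833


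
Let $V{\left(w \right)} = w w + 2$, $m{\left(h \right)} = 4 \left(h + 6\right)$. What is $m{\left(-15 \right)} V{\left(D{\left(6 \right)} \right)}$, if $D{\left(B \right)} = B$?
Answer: $-1368$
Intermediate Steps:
$m{\left(h \right)} = 24 + 4 h$ ($m{\left(h \right)} = 4 \left(6 + h\right) = 24 + 4 h$)
$V{\left(w \right)} = 2 + w^{2}$ ($V{\left(w \right)} = w^{2} + 2 = 2 + w^{2}$)
$m{\left(-15 \right)} V{\left(D{\left(6 \right)} \right)} = \left(24 + 4 \left(-15\right)\right) \left(2 + 6^{2}\right) = \left(24 - 60\right) \left(2 + 36\right) = \left(-36\right) 38 = -1368$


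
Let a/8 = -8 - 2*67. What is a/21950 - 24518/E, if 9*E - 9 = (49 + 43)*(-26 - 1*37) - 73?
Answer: 241843697/6431350 ≈ 37.604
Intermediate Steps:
a = -1136 (a = 8*(-8 - 2*67) = 8*(-8 - 134) = 8*(-142) = -1136)
E = -5860/9 (E = 1 + ((49 + 43)*(-26 - 1*37) - 73)/9 = 1 + (92*(-26 - 37) - 73)/9 = 1 + (92*(-63) - 73)/9 = 1 + (-5796 - 73)/9 = 1 + (⅑)*(-5869) = 1 - 5869/9 = -5860/9 ≈ -651.11)
a/21950 - 24518/E = -1136/21950 - 24518/(-5860/9) = -1136*1/21950 - 24518*(-9/5860) = -568/10975 + 110331/2930 = 241843697/6431350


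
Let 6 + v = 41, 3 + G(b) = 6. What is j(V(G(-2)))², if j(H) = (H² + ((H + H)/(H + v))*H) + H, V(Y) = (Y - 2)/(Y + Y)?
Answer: 2217121/57699216 ≈ 0.038426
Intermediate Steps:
G(b) = 3 (G(b) = -3 + 6 = 3)
v = 35 (v = -6 + 41 = 35)
V(Y) = (-2 + Y)/(2*Y) (V(Y) = (-2 + Y)/((2*Y)) = (-2 + Y)*(1/(2*Y)) = (-2 + Y)/(2*Y))
j(H) = H + H² + 2*H²/(35 + H) (j(H) = (H² + ((H + H)/(H + 35))*H) + H = (H² + ((2*H)/(35 + H))*H) + H = (H² + (2*H/(35 + H))*H) + H = (H² + 2*H²/(35 + H)) + H = H + H² + 2*H²/(35 + H))
j(V(G(-2)))² = (((½)*(-2 + 3)/3)*(35 + ((½)*(-2 + 3)/3)² + 38*((½)*(-2 + 3)/3))/(35 + (½)*(-2 + 3)/3))² = (((½)*(⅓)*1)*(35 + ((½)*(⅓)*1)² + 38*((½)*(⅓)*1))/(35 + (½)*(⅓)*1))² = ((35 + (⅙)² + 38*(⅙))/(6*(35 + ⅙)))² = ((35 + 1/36 + 19/3)/(6*(211/6)))² = ((⅙)*(6/211)*(1489/36))² = (1489/7596)² = 2217121/57699216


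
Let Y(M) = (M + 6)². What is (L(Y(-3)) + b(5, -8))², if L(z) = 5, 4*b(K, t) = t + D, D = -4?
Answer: 4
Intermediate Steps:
b(K, t) = -1 + t/4 (b(K, t) = (t - 4)/4 = (-4 + t)/4 = -1 + t/4)
Y(M) = (6 + M)²
(L(Y(-3)) + b(5, -8))² = (5 + (-1 + (¼)*(-8)))² = (5 + (-1 - 2))² = (5 - 3)² = 2² = 4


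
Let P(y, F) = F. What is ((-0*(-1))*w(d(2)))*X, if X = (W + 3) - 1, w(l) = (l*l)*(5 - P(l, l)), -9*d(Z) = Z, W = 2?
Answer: 0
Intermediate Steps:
d(Z) = -Z/9
w(l) = l**2*(5 - l) (w(l) = (l*l)*(5 - l) = l**2*(5 - l))
X = 4 (X = (2 + 3) - 1 = 5 - 1 = 4)
((-0*(-1))*w(d(2)))*X = ((-0*(-1))*((-1/9*2)**2*(5 - (-1)*2/9)))*4 = ((-1*0)*((-2/9)**2*(5 - 1*(-2/9))))*4 = (0*(4*(5 + 2/9)/81))*4 = (0*((4/81)*(47/9)))*4 = (0*(188/729))*4 = 0*4 = 0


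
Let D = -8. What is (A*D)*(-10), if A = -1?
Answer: -80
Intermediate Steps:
(A*D)*(-10) = -1*(-8)*(-10) = 8*(-10) = -80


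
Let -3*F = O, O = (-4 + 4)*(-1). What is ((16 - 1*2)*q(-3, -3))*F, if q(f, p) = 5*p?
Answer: 0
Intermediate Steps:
O = 0 (O = 0*(-1) = 0)
F = 0 (F = -1/3*0 = 0)
((16 - 1*2)*q(-3, -3))*F = ((16 - 1*2)*(5*(-3)))*0 = ((16 - 2)*(-15))*0 = (14*(-15))*0 = -210*0 = 0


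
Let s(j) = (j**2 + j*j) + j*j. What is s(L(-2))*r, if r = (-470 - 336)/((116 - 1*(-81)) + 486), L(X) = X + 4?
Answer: -9672/683 ≈ -14.161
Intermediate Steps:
L(X) = 4 + X
s(j) = 3*j**2 (s(j) = (j**2 + j**2) + j**2 = 2*j**2 + j**2 = 3*j**2)
r = -806/683 (r = -806/((116 + 81) + 486) = -806/(197 + 486) = -806/683 ≈ -1.1801)
s(L(-2))*r = (3*(4 - 2)**2)*(-806/683) = (3*2**2)*(-806/683) = (3*4)*(-806/683) = 12*(-806/683) = -9672/683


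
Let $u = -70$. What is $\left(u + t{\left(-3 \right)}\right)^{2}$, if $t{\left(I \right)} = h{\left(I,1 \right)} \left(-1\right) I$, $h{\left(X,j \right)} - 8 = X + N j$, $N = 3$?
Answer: $2116$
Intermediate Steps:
$h{\left(X,j \right)} = 8 + X + 3 j$ ($h{\left(X,j \right)} = 8 + \left(X + 3 j\right) = 8 + X + 3 j$)
$t{\left(I \right)} = I \left(-11 - I\right)$ ($t{\left(I \right)} = \left(8 + I + 3 \cdot 1\right) \left(-1\right) I = \left(8 + I + 3\right) \left(-1\right) I = \left(11 + I\right) \left(-1\right) I = \left(-11 - I\right) I = I \left(-11 - I\right)$)
$\left(u + t{\left(-3 \right)}\right)^{2} = \left(-70 - - 3 \left(11 - 3\right)\right)^{2} = \left(-70 - \left(-3\right) 8\right)^{2} = \left(-70 + 24\right)^{2} = \left(-46\right)^{2} = 2116$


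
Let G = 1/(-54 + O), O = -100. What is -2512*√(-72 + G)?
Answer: -1256*I*√1707706/77 ≈ -21316.0*I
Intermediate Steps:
G = -1/154 (G = 1/(-54 - 100) = 1/(-154) = -1/154 ≈ -0.0064935)
-2512*√(-72 + G) = -2512*√(-72 - 1/154) = -1256*I*√1707706/77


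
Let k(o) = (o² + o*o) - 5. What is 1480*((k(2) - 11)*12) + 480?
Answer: -141600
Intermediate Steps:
k(o) = -5 + 2*o² (k(o) = (o² + o²) - 5 = 2*o² - 5 = -5 + 2*o²)
1480*((k(2) - 11)*12) + 480 = 1480*(((-5 + 2*2²) - 11)*12) + 480 = 1480*(((-5 + 2*4) - 11)*12) + 480 = 1480*(((-5 + 8) - 11)*12) + 480 = 1480*((3 - 11)*12) + 480 = 1480*(-8*12) + 480 = 1480*(-96) + 480 = -142080 + 480 = -141600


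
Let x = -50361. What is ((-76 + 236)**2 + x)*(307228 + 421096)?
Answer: -18034030564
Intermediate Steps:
((-76 + 236)**2 + x)*(307228 + 421096) = ((-76 + 236)**2 - 50361)*(307228 + 421096) = (160**2 - 50361)*728324 = (25600 - 50361)*728324 = -24761*728324 = -18034030564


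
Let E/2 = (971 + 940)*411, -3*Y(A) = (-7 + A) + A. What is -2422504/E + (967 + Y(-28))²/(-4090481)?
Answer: -817326755548/458964239643 ≈ -1.7808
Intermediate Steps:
Y(A) = 7/3 - 2*A/3 (Y(A) = -((-7 + A) + A)/3 = -(-7 + 2*A)/3 = 7/3 - 2*A/3)
E = 1570842 (E = 2*((971 + 940)*411) = 2*(1911*411) = 2*785421 = 1570842)
-2422504/E + (967 + Y(-28))²/(-4090481) = -2422504/1570842 + (967 + (7/3 - ⅔*(-28)))²/(-4090481) = -2422504*1/1570842 + (967 + (7/3 + 56/3))²*(-1/4090481) = -173036/112203 + (967 + 21)²*(-1/4090481) = -173036/112203 + 988²*(-1/4090481) = -173036/112203 + 976144*(-1/4090481) = -173036/112203 - 976144/4090481 = -817326755548/458964239643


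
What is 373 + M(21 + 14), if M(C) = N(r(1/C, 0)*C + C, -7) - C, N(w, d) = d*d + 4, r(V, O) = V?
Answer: 391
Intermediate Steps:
N(w, d) = 4 + d² (N(w, d) = d² + 4 = 4 + d²)
M(C) = 53 - C (M(C) = (4 + (-7)²) - C = (4 + 49) - C = 53 - C)
373 + M(21 + 14) = 373 + (53 - (21 + 14)) = 373 + (53 - 1*35) = 373 + (53 - 35) = 373 + 18 = 391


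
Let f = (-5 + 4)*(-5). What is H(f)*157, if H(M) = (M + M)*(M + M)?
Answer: 15700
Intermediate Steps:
f = 5 (f = -1*(-5) = 5)
H(M) = 4*M² (H(M) = (2*M)*(2*M) = 4*M²)
H(f)*157 = (4*5²)*157 = (4*25)*157 = 100*157 = 15700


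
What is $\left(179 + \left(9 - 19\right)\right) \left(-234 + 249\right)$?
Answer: $2535$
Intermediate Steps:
$\left(179 + \left(9 - 19\right)\right) \left(-234 + 249\right) = \left(179 + \left(9 - 19\right)\right) 15 = \left(179 - 10\right) 15 = 169 \cdot 15 = 2535$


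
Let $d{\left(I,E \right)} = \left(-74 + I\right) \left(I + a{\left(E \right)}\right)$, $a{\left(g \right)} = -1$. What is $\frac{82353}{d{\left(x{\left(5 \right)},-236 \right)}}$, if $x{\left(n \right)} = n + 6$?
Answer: $- \frac{27451}{210} \approx -130.72$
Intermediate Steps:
$x{\left(n \right)} = 6 + n$
$d{\left(I,E \right)} = \left(-1 + I\right) \left(-74 + I\right)$ ($d{\left(I,E \right)} = \left(-74 + I\right) \left(I - 1\right) = \left(-74 + I\right) \left(-1 + I\right) = \left(-1 + I\right) \left(-74 + I\right)$)
$\frac{82353}{d{\left(x{\left(5 \right)},-236 \right)}} = \frac{82353}{74 + \left(6 + 5\right)^{2} - 75 \left(6 + 5\right)} = \frac{82353}{74 + 11^{2} - 825} = \frac{82353}{74 + 121 - 825} = \frac{82353}{-630} = 82353 \left(- \frac{1}{630}\right) = - \frac{27451}{210}$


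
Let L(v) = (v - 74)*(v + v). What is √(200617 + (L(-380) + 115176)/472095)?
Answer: √4968052015200105/157365 ≈ 447.90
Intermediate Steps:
L(v) = 2*v*(-74 + v) (L(v) = (-74 + v)*(2*v) = 2*v*(-74 + v))
√(200617 + (L(-380) + 115176)/472095) = √(200617 + (2*(-380)*(-74 - 380) + 115176)/472095) = √(200617 + (2*(-380)*(-454) + 115176)*(1/472095)) = √(200617 + (345040 + 115176)*(1/472095)) = √(200617 + 460216*(1/472095)) = √(200617 + 460216/472095) = √(94710742831/472095) = √4968052015200105/157365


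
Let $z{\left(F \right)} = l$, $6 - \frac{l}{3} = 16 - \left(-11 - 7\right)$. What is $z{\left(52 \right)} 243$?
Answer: $-20412$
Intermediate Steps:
$l = -84$ ($l = 18 - 3 \left(16 - \left(-11 - 7\right)\right) = 18 - 3 \left(16 - -18\right) = 18 - 3 \left(16 + 18\right) = 18 - 102 = -84$)
$z{\left(F \right)} = -84$
$z{\left(52 \right)} 243 = \left(-84\right) 243 = -20412$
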